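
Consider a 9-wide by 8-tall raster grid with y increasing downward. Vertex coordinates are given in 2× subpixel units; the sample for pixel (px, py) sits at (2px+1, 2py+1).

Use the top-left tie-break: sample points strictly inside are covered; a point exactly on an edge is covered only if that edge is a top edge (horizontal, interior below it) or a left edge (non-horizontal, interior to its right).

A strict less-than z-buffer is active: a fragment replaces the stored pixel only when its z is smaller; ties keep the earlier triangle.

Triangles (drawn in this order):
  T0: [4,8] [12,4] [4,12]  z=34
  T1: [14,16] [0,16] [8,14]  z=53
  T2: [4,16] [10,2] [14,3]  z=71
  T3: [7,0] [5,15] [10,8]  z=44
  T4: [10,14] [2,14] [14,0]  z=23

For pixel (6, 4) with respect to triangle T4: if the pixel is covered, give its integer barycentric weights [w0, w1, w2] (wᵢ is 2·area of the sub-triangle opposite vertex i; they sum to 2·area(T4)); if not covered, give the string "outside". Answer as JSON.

T0:
  2·area = 32
  edge (4, 8)→(12, 4): d=(8,-4) top-left  bias=+0
  edge (12, 4)→(4, 12): d=(-8,8) right/bottom  bias=-1
  edge (4, 12)→(4, 8): d=(0,-4) top-left  bias=+0
    (7,0)@(15, 1): e=[-12,0,44] → ·  [on edge]
    (6,1)@(13, 3): e=[-4,0,36] → ·  [on edge]
    (5,2)@(11, 5): e=[4,0,28] → ·  [on edge]
    (3,3)@(7, 7): e=[4,16,12] → █
    (4,3)@(9, 7): e=[12,0,20] → ·  [on edge]
    (2,4)@(5, 9): e=[12,16,4] → █
    (3,4)@(7, 9): e=[20,0,12] → ·  [on edge]
    (2,5)@(5, 11): e=[28,0,4] → ·  [on edge]
    (1,6)@(3, 13): e=[36,0,-4] → ·  [on edge]
    (0,7)@(1, 15): e=[44,0,-12] → ·  [on edge]
  covered (2 px):
    · · · · · · · · ·
    · · · · · · · · ·
    · · · · · · · · ·
    · · · █ · · · · ·
    · · █ · · · · · ·
    · · · · · · · · ·
    · · · · · · · · ·
    · · · · · · · · ·
T1:
  2·area = 28
  edge (14, 16)→(0, 16): d=(-14,0) right/bottom  bias=-1
  edge (0, 16)→(8, 14): d=(8,-2) top-left  bias=+0
  edge (8, 14)→(14, 16): d=(6,2) right/bottom  bias=-1
    (2,6)@(5, 13): e=[42,-14,0] → ·  [on edge]
    (2,7)@(5, 15): e=[14,2,12] → █
    (3,7)@(7, 15): e=[14,6,8] → █
    (4,7)@(9, 15): e=[14,10,4] → █
    (5,7)@(11, 15): e=[14,14,0] → ·  [on edge]
  covered (3 px):
    · · · · · · · · ·
    · · · · · · · · ·
    · · · · · · · · ·
    · · · · · · · · ·
    · · · · · · · · ·
    · · · · · · · · ·
    · · · · · · · · ·
    · · █ █ █ · · · ·
T2:
  2·area = 62
  edge (4, 16)→(10, 2): d=(6,-14) top-left  bias=+0
  edge (10, 2)→(14, 3): d=(4,1) right/bottom  bias=-1
  edge (14, 3)→(4, 16): d=(-10,13) right/bottom  bias=-1
    (5,1)@(11, 3): e=[20,3,39] → █
    (6,1)@(13, 3): e=[48,1,13] → █
    (7,1)@(15, 3): e=[76,-1,-13] → ·
    (4,2)@(9, 5): e=[4,13,45] → █
    (6,2)@(13, 5): e=[60,9,-7] → ·
    (4,3)@(9, 7): e=[16,21,25] → █
    (5,3)@(11, 7): e=[44,19,-1] → ·
    (3,4)@(7, 9): e=[0,31,31] → █  [on edge]
    (5,4)@(11, 9): e=[56,27,-21] → ·
    (3,5)@(7, 11): e=[12,39,11] → █
    (4,5)@(9, 11): e=[40,37,-15] → ·
    (3,6)@(7, 13): e=[24,47,-9] → ·
  covered (8 px):
    · · · · · · · · ·
    · · · · · █ █ · ·
    · · · · █ █ · · ·
    · · · · █ · · · ·
    · · · █ █ · · · ·
    · · · █ · · · · ·
    · · · · · · · · ·
    · · · · · · · · ·
T3:
  2·area = 61  (B↔C swapped to make it positive)
  edge (7, 0)→(10, 8): d=(3,8) right/bottom  bias=-1
  edge (10, 8)→(5, 15): d=(-5,7) right/bottom  bias=-1
  edge (5, 15)→(7, 0): d=(2,-15) top-left  bias=+0
    (3,0)@(7, 1): e=[3,56,2] → █
    (4,0)@(9, 1): e=[-13,42,32] → ·
    (7,0)@(15, 1): e=[-61,0,122] → ·  [on edge]
    (3,1)@(7, 3): e=[9,46,6] → █
    (4,1)@(9, 3): e=[-7,32,36] → ·
    (3,2)@(7, 5): e=[15,36,10] → █
    (4,2)@(9, 5): e=[-1,22,40] → ·
    (3,3)@(7, 7): e=[21,26,14] → █
    (4,3)@(9, 7): e=[5,12,44] → █
    (5,3)@(11, 7): e=[-11,-2,74] → ·
    (3,4)@(7, 9): e=[27,16,18] → █
    (5,4)@(11, 9): e=[-5,-12,78] → ·
    (2,7)@(5, 15): e=[61,0,0] → ·  [on edge]
  covered (8 px):
    · · · █ · · · · ·
    · · · █ · · · · ·
    · · · █ · · · · ·
    · · · █ █ · · · ·
    · · · █ █ · · · ·
    · · · █ · · · · ·
    · · · · · · · · ·
    · · · · · · · · ·
T4:
  2·area = 112
  edge (10, 14)→(2, 14): d=(-8,0) right/bottom  bias=-1
  edge (2, 14)→(14, 0): d=(12,-14) top-left  bias=+0
  edge (14, 0)→(10, 14): d=(-4,14) right/bottom  bias=-1
    (6,1)@(13, 3): e=[88,22,2] → █
    (7,1)@(15, 3): e=[88,50,-26] → ·
    (5,2)@(11, 5): e=[72,18,22] → █
    (6,2)@(13, 5): e=[72,46,-6] → ·
    (4,3)@(9, 7): e=[56,14,42] → █
    (6,3)@(13, 7): e=[56,70,-14] → ·
    (3,4)@(7, 9): e=[40,10,62] → █
    (6,4)@(13, 9): e=[40,94,-22] → ·
    (2,5)@(5, 11): e=[24,6,82] → █
    (5,5)@(11, 11): e=[24,90,-2] → ·
    (1,6)@(3, 13): e=[8,2,102] → █
    (5,6)@(11, 13): e=[8,114,-10] → ·
  covered (14 px):
    · · · · · · · · ·
    · · · · · · █ · ·
    · · · · · █ · · ·
    · · · · █ █ · · ·
    · · · █ █ █ · · ·
    · · █ █ █ · · · ·
    · █ █ █ █ · · · ·
    · · · · · · · · ·

Result: "outside"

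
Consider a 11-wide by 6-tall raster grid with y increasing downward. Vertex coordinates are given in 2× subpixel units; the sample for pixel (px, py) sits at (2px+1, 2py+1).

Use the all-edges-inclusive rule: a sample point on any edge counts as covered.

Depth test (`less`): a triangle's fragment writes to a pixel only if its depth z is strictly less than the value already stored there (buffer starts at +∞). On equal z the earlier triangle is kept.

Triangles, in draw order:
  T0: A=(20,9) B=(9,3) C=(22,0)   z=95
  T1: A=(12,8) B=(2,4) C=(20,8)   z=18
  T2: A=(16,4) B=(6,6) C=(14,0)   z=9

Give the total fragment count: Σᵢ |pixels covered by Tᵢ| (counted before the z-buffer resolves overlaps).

T0:
  2·area = 111
  edge (20, 9)→(9, 3): d=(-11,-6) inclusive
  edge (9, 3)→(22, 0): d=(13,-3) inclusive
  edge (22, 0)→(20, 9): d=(-2,9) inclusive
    (9,0)@(19, 1): e=[82,4,25] → █
    (10,0)@(21, 1): e=[94,10,7] → █
    (4,1)@(9, 3): e=[0,0,111] → █  [on edge]
    (5,1)@(11, 3): e=[12,6,93] → █
    (6,1)@(13, 3): e=[24,12,75] → █
    (7,1)@(15, 3): e=[36,18,57] → █
    (8,1)@(17, 3): e=[48,24,39] → █
    (4,2)@(9, 5): e=[-22,26,107] → ·
    (5,2)@(11, 5): e=[-10,32,89] → ·
    (6,2)@(13, 5): e=[2,38,71] → █
    (10,2)@(21, 5): e=[50,62,-1] → ·
    (6,3)@(13, 7): e=[-20,64,67] → ·
  covered (15 px):
    · · · · · · · · · █ █
    · · · · █ █ █ █ █ █ █
    · · · · · · █ █ █ █ ·
    · · · · · · · · █ █ ·
    · · · · · · · · · · ·
    · · · · · · · · · · ·
T1:
  2·area = 32
  edge (12, 8)→(2, 4): d=(-10,-4) inclusive
  edge (2, 4)→(20, 8): d=(18,4) inclusive
  edge (20, 8)→(12, 8): d=(-8,0) inclusive
    (2,2)@(5, 5): e=[2,6,24] → █
    (3,2)@(7, 5): e=[10,-2,24] → ·
    (2,3)@(5, 7): e=[-18,42,8] → ·
    (5,3)@(11, 7): e=[6,18,8] → █
    (6,3)@(13, 7): e=[14,10,8] → █
    (7,3)@(15, 7): e=[22,2,8] → █
    (8,3)@(17, 7): e=[30,-6,8] → ·
    (5,4)@(11, 9): e=[-14,54,-8] → ·
    (6,4)@(13, 9): e=[-6,46,-8] → ·
    (7,4)@(15, 9): e=[2,38,-8] → ·
  covered (4 px):
    · · · · · · · · · · ·
    · · · · · · · · · · ·
    · · █ · · · · · · · ·
    · · · · · █ █ █ · · ·
    · · · · · · · · · · ·
    · · · · · · · · · · ·
T2:
  2·area = 44
  edge (16, 4)→(6, 6): d=(-10,2) inclusive
  edge (6, 6)→(14, 0): d=(8,-6) inclusive
  edge (14, 0)→(16, 4): d=(2,4) inclusive
    (6,0)@(13, 1): e=[36,2,6] → █
    (7,0)@(15, 1): e=[32,14,-2] → ·
    (5,1)@(11, 3): e=[20,6,18] → █
    (7,1)@(15, 3): e=[12,30,2] → █
    (8,1)@(17, 3): e=[8,42,-6] → ·
    (10,1)@(21, 3): e=[0,66,-22] → ·  [on edge]
    (4,2)@(9, 5): e=[4,10,30] → █
    (5,2)@(11, 5): e=[0,22,22] → █  [on edge]
    (6,2)@(13, 5): e=[-4,34,14] → ·
    (7,2)@(15, 5): e=[-8,46,6] → ·
    (0,3)@(1, 7): e=[0,-22,66] → ·  [on edge]
    (4,3)@(9, 7): e=[-16,26,34] → ·
  covered (6 px):
    · · · · · · █ · · · ·
    · · · · · █ █ █ · · ·
    · · · · █ █ · · · · ·
    · · · · · · · · · · ·
    · · · · · · · · · · ·
    · · · · · · · · · · ·

Answer: 25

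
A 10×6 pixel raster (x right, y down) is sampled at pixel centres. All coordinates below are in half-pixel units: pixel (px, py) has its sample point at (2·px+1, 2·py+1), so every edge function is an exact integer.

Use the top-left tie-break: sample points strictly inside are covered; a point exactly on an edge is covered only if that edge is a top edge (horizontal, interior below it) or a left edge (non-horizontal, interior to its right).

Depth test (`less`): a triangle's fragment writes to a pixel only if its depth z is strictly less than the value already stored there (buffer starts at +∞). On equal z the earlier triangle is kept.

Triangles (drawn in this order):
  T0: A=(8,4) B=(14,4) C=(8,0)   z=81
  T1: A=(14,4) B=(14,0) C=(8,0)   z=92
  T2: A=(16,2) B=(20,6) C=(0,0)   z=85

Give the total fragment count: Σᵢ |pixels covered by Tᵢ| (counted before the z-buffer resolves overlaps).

T0:
  2·area = 24  (B↔C swapped to make it positive)
  edge (8, 4)→(8, 0): d=(0,-4) top-left  bias=+0
  edge (8, 0)→(14, 4): d=(6,4) right/bottom  bias=-1
  edge (14, 4)→(8, 4): d=(-6,0) right/bottom  bias=-1
    (4,0)@(9, 1): e=[4,2,18] → X
    (5,0)@(11, 1): e=[12,-6,18] → .
    (4,1)@(9, 3): e=[4,14,6] → X
    (5,1)@(11, 3): e=[12,6,6] → X
    (6,1)@(13, 3): e=[20,-2,6] → .
    (4,2)@(9, 5): e=[4,26,-6] → .
    (5,2)@(11, 5): e=[12,18,-6] → .
  covered (3 px):
    . . . . X . . . . .
    . . . . X X . . . .
    . . . . . . . . . .
    . . . . . . . . . .
    . . . . . . . . . .
    . . . . . . . . . .
T1:
  2·area = 24  (B↔C swapped to make it positive)
  edge (14, 4)→(8, 0): d=(-6,-4) top-left  bias=+0
  edge (8, 0)→(14, 0): d=(6,0) top-left  bias=+0
  edge (14, 0)→(14, 4): d=(0,4) right/bottom  bias=-1
    (5,0)@(11, 1): e=[6,6,12] → X
    (6,0)@(13, 1): e=[14,6,4] → X
    (7,0)@(15, 1): e=[22,6,-4] → .
    (5,1)@(11, 3): e=[-6,18,12] → .
    (6,1)@(13, 3): e=[2,18,4] → X
    (7,1)@(15, 3): e=[10,18,-4] → .
    (6,2)@(13, 5): e=[-10,30,4] → .
  covered (3 px):
    . . . . . X X . . .
    . . . . . . X . . .
    . . . . . . . . . .
    . . . . . . . . . .
    . . . . . . . . . .
    . . . . . . . . . .
T2:
  2·area = 56
  edge (16, 2)→(20, 6): d=(4,4) right/bottom  bias=-1
  edge (20, 6)→(0, 0): d=(-20,-6) top-left  bias=+0
  edge (0, 0)→(16, 2): d=(16,2) right/bottom  bias=-1
    (2,0)@(5, 1): e=[40,10,6] → X
    (3,0)@(7, 1): e=[32,22,2] → X
    (4,0)@(9, 1): e=[24,34,-2] → .
    (7,0)@(15, 1): e=[0,70,-14] → .  [on edge]
    (2,1)@(5, 3): e=[48,-30,38] → .
    (3,1)@(7, 3): e=[40,-18,34] → .
    (5,1)@(11, 3): e=[24,6,26] → X
    (6,1)@(13, 3): e=[16,18,22] → X
    (7,1)@(15, 3): e=[8,30,18] → X
    (8,1)@(17, 3): e=[0,42,14] → .  [on edge]
    (5,2)@(11, 5): e=[32,-34,58] → .
    (6,2)@(13, 5): e=[24,-22,54] → .
    (9,2)@(19, 5): e=[0,14,42] → .  [on edge]
  covered (6 px):
    . . X X . . . . . .
    . . . . . X X X . .
    . . . . . . . . X .
    . . . . . . . . . .
    . . . . . . . . . .
    . . . . . . . . . .

Result: 12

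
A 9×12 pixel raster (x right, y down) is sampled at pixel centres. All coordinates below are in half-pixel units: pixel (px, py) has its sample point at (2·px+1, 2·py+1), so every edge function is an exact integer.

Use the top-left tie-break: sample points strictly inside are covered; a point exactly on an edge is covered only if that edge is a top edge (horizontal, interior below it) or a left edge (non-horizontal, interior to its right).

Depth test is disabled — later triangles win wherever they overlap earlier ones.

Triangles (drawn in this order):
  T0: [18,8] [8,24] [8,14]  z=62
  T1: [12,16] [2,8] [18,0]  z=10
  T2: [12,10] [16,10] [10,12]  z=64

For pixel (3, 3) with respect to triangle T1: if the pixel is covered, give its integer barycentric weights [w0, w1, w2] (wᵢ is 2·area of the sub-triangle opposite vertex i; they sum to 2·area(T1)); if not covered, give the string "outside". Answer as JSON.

T0:
  2·area = 100
  edge (18, 8)→(8, 24): d=(-10,16) right/bottom  bias=-1
  edge (8, 24)→(8, 14): d=(0,-10) top-left  bias=+0
  edge (8, 14)→(18, 8): d=(10,-6) top-left  bias=+0
    (8,4)@(17, 9): e=[6,90,4] → █
    (6,5)@(13, 11): e=[50,50,0] → █  [on edge]
    (7,5)@(15, 11): e=[18,70,12] → █
    (8,5)@(17, 11): e=[-14,90,24] → ·
    (5,6)@(11, 13): e=[62,30,8] → █
    (7,6)@(15, 13): e=[-2,70,32] → ·
    (4,7)@(9, 15): e=[74,10,16] → █
    (7,7)@(15, 15): e=[-22,70,52] → ·
    (1,8)@(3, 17): e=[150,-50,0] → ·  [on edge]
    (4,8)@(9, 17): e=[54,10,36] → █
    (6,8)@(13, 17): e=[-10,50,60] → ·
    (4,9)@(9, 19): e=[34,10,56] → █
  covered (13 px):
    · · · · · · · · ·
    · · · · · · · · ·
    · · · · · · · · ·
    · · · · · · · · ·
    · · · · · · · · █
    · · · · · · █ █ ·
    · · · · · █ █ · ·
    · · · · █ █ █ · ·
    · · · · █ █ · · ·
    · · · · █ █ · · ·
    · · · · █ · · · ·
    · · · · · · · · ·
T1:
  2·area = 208
  edge (12, 16)→(2, 8): d=(-10,-8) top-left  bias=+0
  edge (2, 8)→(18, 0): d=(16,-8) top-left  bias=+0
  edge (18, 0)→(12, 16): d=(-6,16) right/bottom  bias=-1
    (8,0)@(17, 1): e=[190,8,10] → █
    (6,1)@(13, 3): e=[138,8,62] → █
    (7,1)@(15, 3): e=[154,24,30] → █
    (8,1)@(17, 3): e=[170,40,-2] → ·
    (4,2)@(9, 5): e=[86,8,114] → █
    (5,2)@(11, 5): e=[102,24,82] → █
    (8,2)@(17, 5): e=[150,72,-14] → ·
    (2,3)@(5, 7): e=[34,8,166] → █
    (3,3)@(7, 7): e=[50,24,134] → █
    (8,3)@(17, 7): e=[130,104,-26] → ·
    (2,4)@(5, 9): e=[14,40,154] → █
    (7,4)@(15, 9): e=[94,120,-6] → ·
  covered (26 px):
    · · · · · · · · █
    · · · · · · █ █ ·
    · · · · █ █ █ █ ·
    · · █ █ █ █ █ █ ·
    · · █ █ █ █ █ · ·
    · · · █ █ █ █ · ·
    · · · · █ █ █ · ·
    · · · · · █ · · ·
    · · · · · · · · ·
    · · · · · · · · ·
    · · · · · · · · ·
    · · · · · · · · ·
T2:
  2·area = 8
  edge (12, 10)→(16, 10): d=(4,0) top-left  bias=+0
  edge (16, 10)→(10, 12): d=(-6,2) right/bottom  bias=-1
  edge (10, 12)→(12, 10): d=(2,-2) top-left  bias=+0
    (8,2)@(17, 5): e=[-20,28,0] → ·  [on edge]
    (7,3)@(15, 7): e=[-12,20,0] → ·  [on edge]
    (6,4)@(13, 9): e=[-4,12,0] → ·  [on edge]
    (5,5)@(11, 11): e=[4,4,0] → █  [on edge]
    (6,5)@(13, 11): e=[4,0,4] → ·  [on edge]
    (3,6)@(7, 13): e=[12,0,-4] → ·  [on edge]
    (4,6)@(9, 13): e=[12,-4,0] → ·  [on edge]
    (5,6)@(11, 13): e=[12,-8,4] → ·
    (0,7)@(1, 15): e=[20,0,-12] → ·  [on edge]
    (3,7)@(7, 15): e=[20,-12,0] → ·  [on edge]
    (2,8)@(5, 17): e=[28,-20,0] → ·  [on edge]
    (1,9)@(3, 19): e=[36,-28,0] → ·  [on edge]
    (0,10)@(1, 21): e=[44,-36,0] → ·  [on edge]
  covered (1 px):
    · · · · · · · · ·
    · · · · · · · · ·
    · · · · · · · · ·
    · · · · · · · · ·
    · · · · · · · · ·
    · · · · · █ · · ·
    · · · · · · · · ·
    · · · · · · · · ·
    · · · · · · · · ·
    · · · · · · · · ·
    · · · · · · · · ·
    · · · · · · · · ·

Answer: [24,134,50]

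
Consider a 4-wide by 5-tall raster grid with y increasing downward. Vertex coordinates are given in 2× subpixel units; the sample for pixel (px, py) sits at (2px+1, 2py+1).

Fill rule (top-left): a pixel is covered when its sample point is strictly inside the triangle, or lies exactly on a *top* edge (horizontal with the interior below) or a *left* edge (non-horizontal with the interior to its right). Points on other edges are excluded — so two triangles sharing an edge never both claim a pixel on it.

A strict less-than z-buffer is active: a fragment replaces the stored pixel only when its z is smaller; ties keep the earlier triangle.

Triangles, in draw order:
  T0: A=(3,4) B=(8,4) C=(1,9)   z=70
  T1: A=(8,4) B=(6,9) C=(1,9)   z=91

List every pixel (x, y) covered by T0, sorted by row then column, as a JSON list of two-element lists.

T0:
  2·area = 25
  edge (3, 4)→(8, 4): d=(5,0) top-left  bias=+0
  edge (8, 4)→(1, 9): d=(-7,5) right/bottom  bias=-1
  edge (1, 9)→(3, 4): d=(2,-5) top-left  bias=+0
    (1,2)@(3, 5): e=[5,18,2] → #
    (2,2)@(5, 5): e=[5,8,12] → #
    (3,2)@(7, 5): e=[5,-2,22] → ·
    (1,3)@(3, 7): e=[15,4,6] → #
    (2,3)@(5, 7): e=[15,-6,16] → ·
    (0,4)@(1, 9): e=[25,0,0] → ·  [on edge]
    (1,4)@(3, 9): e=[25,-10,10] → ·
  covered (3 px):
    · · · ·
    · · · ·
    · # # ·
    · # · ·
    · · · ·
T1:
  2·area = 25
  edge (8, 4)→(6, 9): d=(-2,5) right/bottom  bias=-1
  edge (6, 9)→(1, 9): d=(-5,0) right/bottom  bias=-1
  edge (1, 9)→(8, 4): d=(7,-5) top-left  bias=+0
    (3,2)@(7, 5): e=[3,20,2] → #
    (2,3)@(5, 7): e=[9,10,6] → #
    (3,3)@(7, 7): e=[-1,10,16] → ·
    (0,4)@(1, 9): e=[25,0,0] → ·  [on edge]
    (1,4)@(3, 9): e=[15,0,10] → ·  [on edge]
    (2,4)@(5, 9): e=[5,0,20] → ·  [on edge]
    (3,4)@(7, 9): e=[-5,0,30] → ·  [on edge]
  covered (2 px):
    · · · ·
    · · · ·
    · · · #
    · · # ·
    · · · ·

Result: [[1,2],[2,2],[1,3]]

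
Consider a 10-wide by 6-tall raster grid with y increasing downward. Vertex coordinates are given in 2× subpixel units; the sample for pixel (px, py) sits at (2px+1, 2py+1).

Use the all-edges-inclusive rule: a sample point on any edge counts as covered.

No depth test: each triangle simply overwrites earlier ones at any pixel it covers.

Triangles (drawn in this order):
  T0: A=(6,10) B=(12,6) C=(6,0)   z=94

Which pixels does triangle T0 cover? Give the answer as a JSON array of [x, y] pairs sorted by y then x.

T0:
  2·area = 60  (B↔C swapped to make it positive)
  edge (6, 10)→(6, 0): d=(0,-10) inclusive
  edge (6, 0)→(12, 6): d=(6,6) inclusive
  edge (12, 6)→(6, 10): d=(-6,4) inclusive
    (3,0)@(7, 1): e=[10,0,50] → █  [on edge]
    (4,0)@(9, 1): e=[30,-12,42] → ·
    (3,1)@(7, 3): e=[10,12,38] → █
    (4,1)@(9, 3): e=[30,0,30] → █  [on edge]
    (5,1)@(11, 3): e=[50,-12,22] → ·
    (3,2)@(7, 5): e=[10,24,26] → █
    (5,2)@(11, 5): e=[50,0,10] → █  [on edge]
    (6,2)@(13, 5): e=[70,-12,2] → ·
    (3,3)@(7, 7): e=[10,36,14] → █
    (5,3)@(11, 7): e=[50,12,-2] → ·
    (6,3)@(13, 7): e=[70,0,-10] → ·  [on edge]
    (3,4)@(7, 9): e=[10,48,2] → █
    (7,4)@(15, 9): e=[90,0,-30] → ·  [on edge]
    (8,5)@(17, 11): e=[110,0,-50] → ·  [on edge]
  covered (9 px):
    · · · █ · · · · · ·
    · · · █ █ · · · · ·
    · · · █ █ █ · · · ·
    · · · █ █ · · · · ·
    · · · █ · · · · · ·
    · · · · · · · · · ·

Final: [[3,0],[3,1],[4,1],[3,2],[4,2],[5,2],[3,3],[4,3],[3,4]]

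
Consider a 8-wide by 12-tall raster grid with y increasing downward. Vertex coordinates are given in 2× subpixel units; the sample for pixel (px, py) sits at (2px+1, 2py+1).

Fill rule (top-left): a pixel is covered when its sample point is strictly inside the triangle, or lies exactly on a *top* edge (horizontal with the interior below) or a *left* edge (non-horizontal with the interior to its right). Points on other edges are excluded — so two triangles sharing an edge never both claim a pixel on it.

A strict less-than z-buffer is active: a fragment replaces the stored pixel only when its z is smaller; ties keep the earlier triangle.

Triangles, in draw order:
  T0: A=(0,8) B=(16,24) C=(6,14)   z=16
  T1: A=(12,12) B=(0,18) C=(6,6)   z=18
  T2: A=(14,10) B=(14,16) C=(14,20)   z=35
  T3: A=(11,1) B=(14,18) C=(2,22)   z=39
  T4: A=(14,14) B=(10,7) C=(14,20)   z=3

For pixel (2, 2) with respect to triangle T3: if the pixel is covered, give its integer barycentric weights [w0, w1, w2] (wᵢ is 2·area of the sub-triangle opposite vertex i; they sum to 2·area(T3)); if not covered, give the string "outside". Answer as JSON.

T0:
  degenerate (2·area = 0) — covers nothing
T1:
  2·area = 108
  edge (12, 12)→(0, 18): d=(-12,6) right/bottom  bias=-1
  edge (0, 18)→(6, 6): d=(6,-12) top-left  bias=+0
  edge (6, 6)→(12, 12): d=(6,6) right/bottom  bias=-1
    (0,0)@(1, 1): e=[198,-90,0] → ·  [on edge]
    (1,1)@(3, 3): e=[162,-54,0] → ·  [on edge]
    (2,2)@(5, 5): e=[126,-18,0] → ·  [on edge]
    (3,3)@(7, 7): e=[90,18,0] → ·  [on edge]
    (2,4)@(5, 9): e=[78,6,24] → #
    (3,4)@(7, 9): e=[66,30,12] → #
    (4,4)@(9, 9): e=[54,54,0] → ·  [on edge]
    (2,5)@(5, 11): e=[54,18,36] → #
    (4,5)@(9, 11): e=[30,66,12] → #
    (5,5)@(11, 11): e=[18,90,0] → ·  [on edge]
    (1,6)@(3, 13): e=[42,6,60] → #
    (5,6)@(11, 13): e=[-6,102,12] → ·
    (6,6)@(13, 13): e=[-18,126,0] → ·  [on edge]
    (7,7)@(15, 15): e=[-54,162,0] → ·  [on edge]
  covered (12 px):
    · · · · · · · ·
    · · · · · · · ·
    · · · · · · · ·
    · · · · · · · ·
    · · # # · · · ·
    · · # # # · · ·
    · # # # # · · ·
    · # # · · · · ·
    # · · · · · · ·
    · · · · · · · ·
    · · · · · · · ·
    · · · · · · · ·
T2:
  degenerate (2·area = 0) — covers nothing
T3:
  2·area = 216
  edge (11, 1)→(14, 18): d=(3,17) right/bottom  bias=-1
  edge (14, 18)→(2, 22): d=(-12,4) right/bottom  bias=-1
  edge (2, 22)→(11, 1): d=(9,-21) top-left  bias=+0
    (5,0)@(11, 1): e=[0,216,0] → ·  [on edge]
    (5,1)@(11, 3): e=[6,192,18] → #
    (6,1)@(13, 3): e=[-28,184,60] → ·
    (5,2)@(11, 5): e=[12,168,36] → #
    (6,2)@(13, 5): e=[-22,160,78] → ·
    (4,3)@(9, 7): e=[52,152,12] → #
    (6,3)@(13, 7): e=[-16,136,96] → ·
    (4,4)@(9, 9): e=[58,128,30] → #
    (6,4)@(13, 9): e=[-10,112,114] → ·
    (3,5)@(7, 11): e=[98,112,6] → #
    (6,5)@(13, 11): e=[-4,88,132] → ·
    (3,6)@(7, 13): e=[104,88,24] → #
    (2,7)@(5, 15): e=[144,72,0] → #  [on edge]
    (5,9)@(11, 19): e=[54,0,162] → ·  [on edge]
    (2,10)@(5, 21): e=[162,0,54] → ·  [on edge]
  covered (27 px):
    · · · · · · · ·
    · · · · · # · ·
    · · · · · # · ·
    · · · · # # · ·
    · · · · # # · ·
    · · · # # # · ·
    · · · # # # # ·
    · · # # # # # ·
    · · # # # # # ·
    · · # # # · · ·
    · # · · · · · ·
    · · · · · · · ·
T4:
  2·area = 24  (B↔C swapped to make it positive)
  edge (14, 14)→(14, 20): d=(0,6) right/bottom  bias=-1
  edge (14, 20)→(10, 7): d=(-4,-13) top-left  bias=+0
  edge (10, 7)→(14, 14): d=(4,7) right/bottom  bias=-1
    (5,4)@(11, 9): e=[18,5,1] → #
    (6,4)@(13, 9): e=[6,31,-13] → ·
    (5,5)@(11, 11): e=[18,-3,9] → ·
    (6,6)@(13, 13): e=[6,15,3] → #
    (7,6)@(15, 13): e=[-6,41,-11] → ·
    (6,7)@(13, 15): e=[6,7,11] → #
    (7,7)@(15, 15): e=[-6,33,-3] → ·
    (6,8)@(13, 17): e=[6,-1,19] → ·
  covered (3 px):
    · · · · · · · ·
    · · · · · · · ·
    · · · · · · · ·
    · · · · · · · ·
    · · · · · # · ·
    · · · · · · · ·
    · · · · · · # ·
    · · · · · · # ·
    · · · · · · · ·
    · · · · · · · ·
    · · · · · · · ·
    · · · · · · · ·

Result: "outside"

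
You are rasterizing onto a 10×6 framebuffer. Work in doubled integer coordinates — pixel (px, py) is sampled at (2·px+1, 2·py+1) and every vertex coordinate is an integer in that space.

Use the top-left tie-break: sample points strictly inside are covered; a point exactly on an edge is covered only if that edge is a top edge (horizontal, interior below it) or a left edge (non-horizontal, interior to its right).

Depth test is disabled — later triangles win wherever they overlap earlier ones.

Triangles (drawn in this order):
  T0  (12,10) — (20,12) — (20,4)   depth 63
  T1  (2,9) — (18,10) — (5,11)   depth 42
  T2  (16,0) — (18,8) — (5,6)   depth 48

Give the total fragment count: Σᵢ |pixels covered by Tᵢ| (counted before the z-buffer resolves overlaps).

T0:
  2·area = 64  (B↔C swapped to make it positive)
  edge (12, 10)→(20, 4): d=(8,-6) top-left  bias=+0
  edge (20, 4)→(20, 12): d=(0,8) right/bottom  bias=-1
  edge (20, 12)→(12, 10): d=(-8,-2) top-left  bias=+0
    (9,2)@(19, 5): e=[2,8,54] → █
    (8,3)@(17, 7): e=[6,24,34] → █
    (7,4)@(15, 9): e=[10,40,14] → █
    (7,5)@(15, 11): e=[26,40,-2] → ·
    (8,5)@(17, 11): e=[38,24,2] → █
  covered (8 px):
    · · · · · · · · · ·
    · · · · · · · · · ·
    · · · · · · · · · █
    · · · · · · · · █ █
    · · · · · · · █ █ █
    · · · · · · · · █ █
T1:
  2·area = 29
  edge (2, 9)→(18, 10): d=(16,1) right/bottom  bias=-1
  edge (18, 10)→(5, 11): d=(-13,1) right/bottom  bias=-1
  edge (5, 11)→(2, 9): d=(-3,-2) top-left  bias=+0
    (2,5)@(5, 11): e=[29,0,0] → ·  [on edge]
  covered (0 px):
    · · · · · · · · · ·
    · · · · · · · · · ·
    · · · · · · · · · ·
    · · · · · · · · · ·
    · · · · · · · · · ·
    · · · · · · · · · ·
T2:
  2·area = 100
  edge (16, 0)→(18, 8): d=(2,8) right/bottom  bias=-1
  edge (18, 8)→(5, 6): d=(-13,-2) top-left  bias=+0
  edge (5, 6)→(16, 0): d=(11,-6) top-left  bias=+0
    (7,0)@(15, 1): e=[10,85,5] → █
    (8,0)@(17, 1): e=[-6,89,17] → ·
    (5,1)@(11, 3): e=[46,51,3] → █
    (6,1)@(13, 3): e=[30,55,15] → █
    (8,1)@(17, 3): e=[-2,63,39] → ·
    (3,2)@(7, 5): e=[82,17,1] → █
    (4,2)@(9, 5): e=[66,21,13] → █
    (8,2)@(17, 5): e=[2,37,61] → █
    (9,2)@(19, 5): e=[-14,41,73] → ·
    (3,3)@(7, 7): e=[86,-9,23] → ·
    (4,3)@(9, 7): e=[70,-5,35] → ·
    (5,3)@(11, 7): e=[54,-1,47] → ·
  covered (13 px):
    · · · · · · · █ · ·
    · · · · · █ █ █ · ·
    · · · █ █ █ █ █ █ ·
    · · · · · · █ █ █ ·
    · · · · · · · · · ·
    · · · · · · · · · ·

Result: 21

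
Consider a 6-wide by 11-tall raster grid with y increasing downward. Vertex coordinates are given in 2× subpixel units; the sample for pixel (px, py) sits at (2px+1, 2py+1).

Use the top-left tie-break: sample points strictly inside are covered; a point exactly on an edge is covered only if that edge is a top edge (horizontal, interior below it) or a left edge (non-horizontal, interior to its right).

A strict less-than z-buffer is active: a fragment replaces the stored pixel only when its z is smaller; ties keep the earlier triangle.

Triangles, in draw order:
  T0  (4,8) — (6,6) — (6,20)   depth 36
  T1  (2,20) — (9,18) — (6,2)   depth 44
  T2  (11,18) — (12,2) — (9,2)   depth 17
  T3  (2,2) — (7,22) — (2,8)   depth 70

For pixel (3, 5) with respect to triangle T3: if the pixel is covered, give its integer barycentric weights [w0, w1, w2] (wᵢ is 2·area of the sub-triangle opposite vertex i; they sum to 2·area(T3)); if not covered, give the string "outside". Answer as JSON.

T0:
  2·area = 28
  edge (4, 8)→(6, 6): d=(2,-2) top-left  bias=+0
  edge (6, 6)→(6, 20): d=(0,14) right/bottom  bias=-1
  edge (6, 20)→(4, 8): d=(-2,-12) top-left  bias=+0
    (5,0)@(11, 1): e=[0,-70,98] → ·  [on edge]
    (4,1)@(9, 3): e=[0,-42,70] → ·  [on edge]
    (3,2)@(7, 5): e=[0,-14,42] → ·  [on edge]
    (2,3)@(5, 7): e=[0,14,14] → █  [on edge]
    (3,3)@(7, 7): e=[4,-14,38] → ·
    (1,4)@(3, 9): e=[0,42,-14] → ·  [on edge]
    (2,4)@(5, 9): e=[4,14,10] → █
    (3,4)@(7, 9): e=[8,-14,34] → ·
    (0,5)@(1, 11): e=[0,70,-42] → ·  [on edge]
    (2,5)@(5, 11): e=[8,14,6] → █
    (3,5)@(7, 11): e=[12,-14,30] → ·
    (2,6)@(5, 13): e=[12,14,2] → █
  covered (4 px):
    · · · · · ·
    · · · · · ·
    · · · · · ·
    · · █ · · ·
    · · █ · · ·
    · · █ · · ·
    · · █ · · ·
    · · · · · ·
    · · · · · ·
    · · · · · ·
    · · · · · ·
T1:
  2·area = 118  (B↔C swapped to make it positive)
  edge (2, 20)→(6, 2): d=(4,-18) top-left  bias=+0
  edge (6, 2)→(9, 18): d=(3,16) right/bottom  bias=-1
  edge (9, 18)→(2, 20): d=(-7,2) right/bottom  bias=-1
    (2,3)@(5, 7): e=[2,31,85] → █
    (3,3)@(7, 7): e=[38,-1,81] → ·
    (2,4)@(5, 9): e=[10,37,71] → █
    (3,4)@(7, 9): e=[46,5,67] → █
    (4,4)@(9, 9): e=[82,-27,63] → ·
    (2,5)@(5, 11): e=[18,43,57] → █
    (4,5)@(9, 11): e=[90,-21,49] → ·
    (2,6)@(5, 13): e=[26,49,43] → █
    (4,6)@(9, 13): e=[98,-15,35] → ·
    (2,7)@(5, 15): e=[34,55,29] → █
    (4,7)@(9, 15): e=[106,-9,21] → ·
    (1,8)@(3, 17): e=[6,93,19] → █
  covered (14 px):
    · · · · · ·
    · · · · · ·
    · · · · · ·
    · · █ · · ·
    · · █ █ · ·
    · · █ █ · ·
    · · █ █ · ·
    · · █ █ · ·
    · █ █ █ · ·
    · █ █ · · ·
    · · · · · ·
T2:
  2·area = 48  (B↔C swapped to make it positive)
  edge (11, 18)→(9, 2): d=(-2,-16) top-left  bias=+0
  edge (9, 2)→(12, 2): d=(3,0) top-left  bias=+0
  edge (12, 2)→(11, 18): d=(-1,16) right/bottom  bias=-1
    (5,1)@(11, 3): e=[30,3,15] → █
    (5,2)@(11, 5): e=[26,9,13] → █
    (5,3)@(11, 7): e=[22,15,11] → █
    (5,4)@(11, 9): e=[18,21,9] → █
    (5,5)@(11, 11): e=[14,27,7] → █
    (5,6)@(11, 13): e=[10,33,5] → █
    (5,7)@(11, 15): e=[6,39,3] → █
    (5,8)@(11, 17): e=[2,45,1] → █
    (5,9)@(11, 19): e=[-2,51,-1] → ·
  covered (8 px):
    · · · · · ·
    · · · · · █
    · · · · · █
    · · · · · █
    · · · · · █
    · · · · · █
    · · · · · █
    · · · · · █
    · · · · · █
    · · · · · ·
    · · · · · ·
T3:
  2·area = 30
  edge (2, 2)→(7, 22): d=(5,20) right/bottom  bias=-1
  edge (7, 22)→(2, 8): d=(-5,-14) top-left  bias=+0
  edge (2, 8)→(2, 2): d=(0,-6) top-left  bias=+0
    (1,3)@(3, 7): e=[5,19,6] → █
    (2,3)@(5, 7): e=[-35,47,18] → ·
    (1,4)@(3, 9): e=[15,9,6] → █
    (2,4)@(5, 9): e=[-25,37,18] → ·
    (1,5)@(3, 11): e=[25,-1,6] → ·
    (2,7)@(5, 15): e=[5,7,18] → █
    (3,7)@(7, 15): e=[-35,35,30] → ·
    (2,8)@(5, 17): e=[15,-3,18] → ·
  covered (3 px):
    · · · · · ·
    · · · · · ·
    · · · · · ·
    · █ · · · ·
    · █ · · · ·
    · · · · · ·
    · · · · · ·
    · · █ · · ·
    · · · · · ·
    · · · · · ·
    · · · · · ·

Final: "outside"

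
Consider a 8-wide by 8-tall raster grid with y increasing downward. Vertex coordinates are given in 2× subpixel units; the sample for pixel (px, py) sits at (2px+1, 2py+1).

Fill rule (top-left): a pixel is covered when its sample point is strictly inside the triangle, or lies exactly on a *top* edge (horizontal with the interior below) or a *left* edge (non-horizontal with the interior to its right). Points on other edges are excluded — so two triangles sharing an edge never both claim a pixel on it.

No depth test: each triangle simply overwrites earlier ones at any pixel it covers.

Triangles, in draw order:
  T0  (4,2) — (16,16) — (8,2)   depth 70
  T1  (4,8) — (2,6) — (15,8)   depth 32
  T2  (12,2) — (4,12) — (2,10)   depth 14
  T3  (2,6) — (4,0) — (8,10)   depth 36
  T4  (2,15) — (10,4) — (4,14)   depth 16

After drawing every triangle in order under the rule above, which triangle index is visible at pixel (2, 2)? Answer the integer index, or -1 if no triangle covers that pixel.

T0:
  2·area = 56  (B↔C swapped to make it positive)
  edge (4, 2)→(8, 2): d=(4,0) top-left  bias=+0
  edge (8, 2)→(16, 16): d=(8,14) right/bottom  bias=-1
  edge (16, 16)→(4, 2): d=(-12,-14) top-left  bias=+0
    (2,1)@(5, 3): e=[4,50,2] → X
    (3,1)@(7, 3): e=[4,22,30] → X
    (4,1)@(9, 3): e=[4,-6,58] → .
    (2,2)@(5, 5): e=[12,66,-22] → .
    (3,2)@(7, 5): e=[12,38,6] → X
    (4,2)@(9, 5): e=[12,10,34] → X
    (5,2)@(11, 5): e=[12,-18,62] → .
    (3,3)@(7, 7): e=[20,54,-18] → .
    (4,3)@(9, 7): e=[20,26,10] → X
    (5,3)@(11, 7): e=[20,-2,38] → .
    (4,4)@(9, 9): e=[28,42,-14] → .
    (5,4)@(11, 9): e=[28,14,14] → X
  covered (7 px):
    . . . . . . . .
    . . X X . . . .
    . . . X X . . .
    . . . . X . . .
    . . . . . X . .
    . . . . . . X .
    . . . . . . . .
    . . . . . . . .
T1:
  2·area = 22
  edge (4, 8)→(2, 6): d=(-2,-2) top-left  bias=+0
  edge (2, 6)→(15, 8): d=(13,2) right/bottom  bias=-1
  edge (15, 8)→(4, 8): d=(-11,0) right/bottom  bias=-1
    (0,2)@(1, 5): e=[0,-11,33] → .  [on edge]
    (1,3)@(3, 7): e=[0,11,11] → X  [on edge]
    (2,3)@(5, 7): e=[4,7,11] → X
    (3,3)@(7, 7): e=[8,3,11] → X
    (4,3)@(9, 7): e=[12,-1,11] → .
    (1,4)@(3, 9): e=[-4,37,-11] → .
    (2,4)@(5, 9): e=[0,33,-11] → .  [on edge]
    (3,4)@(7, 9): e=[4,29,-11] → .
    (3,5)@(7, 11): e=[0,55,-33] → .  [on edge]
    (4,6)@(9, 13): e=[0,77,-55] → .  [on edge]
    (5,7)@(11, 15): e=[0,99,-77] → .  [on edge]
  covered (3 px):
    . . . . . . . .
    . . . . . . . .
    . . . . . . . .
    . X X X . . . .
    . . . . . . . .
    . . . . . . . .
    . . . . . . . .
    . . . . . . . .
T2:
  2·area = 36
  edge (12, 2)→(4, 12): d=(-8,10) right/bottom  bias=-1
  edge (4, 12)→(2, 10): d=(-2,-2) top-left  bias=+0
  edge (2, 10)→(12, 2): d=(10,-8) top-left  bias=+0
    (5,1)@(11, 3): e=[2,32,2] → X
    (6,1)@(13, 3): e=[-18,36,18] → .
    (4,2)@(9, 5): e=[6,24,6] → X
    (5,2)@(11, 5): e=[-14,28,22] → .
    (3,3)@(7, 7): e=[10,16,10] → X
    (4,3)@(9, 7): e=[-10,20,26] → .
    (0,4)@(1, 9): e=[54,0,-18] → .  [on edge]
    (2,4)@(5, 9): e=[14,8,14] → X
    (3,4)@(7, 9): e=[-6,12,30] → .
    (1,5)@(3, 11): e=[18,0,18] → X  [on edge]
    (2,5)@(5, 11): e=[-2,4,34] → .
    (1,6)@(3, 13): e=[2,-4,38] → .
    (2,6)@(5, 13): e=[-18,0,54] → .  [on edge]
    (3,7)@(7, 15): e=[-54,0,90] → .  [on edge]
  covered (5 px):
    . . . . . . . .
    . . . . . X . .
    . . . . X . . .
    . . . X . . . .
    . . X . . . . .
    . X . . . . . .
    . . . . . . . .
    . . . . . . . .
T3:
  2·area = 44
  edge (2, 6)→(4, 0): d=(2,-6) top-left  bias=+0
  edge (4, 0)→(8, 10): d=(4,10) right/bottom  bias=-1
  edge (8, 10)→(2, 6): d=(-6,-4) top-left  bias=+0
    (1,1)@(3, 3): e=[0,22,22] → X  [on edge]
    (2,1)@(5, 3): e=[12,2,30] → X
    (3,1)@(7, 3): e=[24,-18,38] → .
    (1,2)@(3, 5): e=[4,30,10] → X
    (3,2)@(7, 5): e=[28,-10,26] → .
    (1,3)@(3, 7): e=[8,38,-2] → .
    (2,3)@(5, 7): e=[20,18,6] → X
    (3,3)@(7, 7): e=[32,-2,14] → .
    (0,4)@(1, 9): e=[0,66,-22] → .  [on edge]
    (2,4)@(5, 9): e=[24,26,-6] → .
    (3,4)@(7, 9): e=[36,6,2] → X
    (4,4)@(9, 9): e=[48,-14,10] → .
  covered (6 px):
    . . . . . . . .
    . X X . . . . .
    . X X . . . . .
    . . X . . . . .
    . . . X . . . .
    . . . . . . . .
    . . . . . . . .
    . . . . . . . .
T4:
  2·area = 14
  edge (2, 15)→(10, 4): d=(8,-11) top-left  bias=+0
  edge (10, 4)→(4, 14): d=(-6,10) right/bottom  bias=-1
  edge (4, 14)→(2, 15): d=(-2,1) right/bottom  bias=-1
    (3,4)@(7, 9): e=[7,0,7] → .  [on edge]
    (2,5)@(5, 11): e=[1,8,5] → X
    (3,5)@(7, 11): e=[23,-12,3] → .
    (2,6)@(5, 13): e=[17,-4,1] → .
  covered (1 px):
    . . . . . . . .
    . . . . . . . .
    . . . . . . . .
    . . . . . . . .
    . . . . . . . .
    . . X . . . . .
    . . . . . . . .
    . . . . . . . .

Z-buffer (winner per pixel, '.' = empty):
  . . . . . . . .
  . 3 3 0 . 2 . .
  . 3 3 0 2 . . .
  . 1 3 2 0 . . .
  . . 2 3 . 0 . .
  . 2 4 . . . 0 .
  . . . . . . . .
  . . . . . . . .

Final: 3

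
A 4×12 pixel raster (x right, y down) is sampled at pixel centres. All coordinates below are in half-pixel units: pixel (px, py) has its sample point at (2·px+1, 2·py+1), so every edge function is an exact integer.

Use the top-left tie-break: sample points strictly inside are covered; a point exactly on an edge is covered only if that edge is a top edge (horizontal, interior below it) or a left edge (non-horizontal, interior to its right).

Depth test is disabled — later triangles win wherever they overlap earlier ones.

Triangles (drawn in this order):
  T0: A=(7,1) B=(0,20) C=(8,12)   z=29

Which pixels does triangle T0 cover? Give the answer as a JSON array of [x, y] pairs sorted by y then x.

T0:
  2·area = 96  (B↔C swapped to make it positive)
  edge (7, 1)→(8, 12): d=(1,11) right/bottom  bias=-1
  edge (8, 12)→(0, 20): d=(-8,8) right/bottom  bias=-1
  edge (0, 20)→(7, 1): d=(7,-19) top-left  bias=+0
    (3,0)@(7, 1): e=[0,96,0] → ·  [on edge]
    (3,1)@(7, 3): e=[2,80,14] → #
    (3,2)@(7, 5): e=[4,64,28] → #
    (2,3)@(5, 7): e=[28,64,4] → #
    (2,4)@(5, 9): e=[30,48,18] → #
    (2,5)@(5, 11): e=[32,32,32] → #
    (1,6)@(3, 13): e=[56,32,8] → #
    (3,6)@(7, 13): e=[12,0,84] → ·  [on edge]
    (1,7)@(3, 15): e=[58,16,22] → #
    (2,7)@(5, 15): e=[36,0,60] → ·  [on edge]
    (1,8)@(3, 17): e=[60,0,36] → ·  [on edge]
    (0,9)@(1, 19): e=[84,0,12] → ·  [on edge]
  covered (11 px):
    · · · ·
    · · · #
    · · · #
    · · # #
    · · # #
    · · # #
    · # # ·
    · # · ·
    · · · ·
    · · · ·
    · · · ·
    · · · ·

Final: [[3,1],[3,2],[2,3],[3,3],[2,4],[3,4],[2,5],[3,5],[1,6],[2,6],[1,7]]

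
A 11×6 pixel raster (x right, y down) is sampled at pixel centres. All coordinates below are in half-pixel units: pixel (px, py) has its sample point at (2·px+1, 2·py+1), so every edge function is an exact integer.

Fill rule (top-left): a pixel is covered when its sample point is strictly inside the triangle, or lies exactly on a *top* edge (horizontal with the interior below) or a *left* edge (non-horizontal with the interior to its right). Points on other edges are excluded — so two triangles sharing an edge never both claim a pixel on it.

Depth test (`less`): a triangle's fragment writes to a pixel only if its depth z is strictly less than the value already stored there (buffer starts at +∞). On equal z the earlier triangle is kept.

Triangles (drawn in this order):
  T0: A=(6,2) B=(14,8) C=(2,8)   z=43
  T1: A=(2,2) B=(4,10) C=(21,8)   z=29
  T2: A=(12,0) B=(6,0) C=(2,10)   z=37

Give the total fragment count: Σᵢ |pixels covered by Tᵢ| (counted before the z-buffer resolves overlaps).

T0:
  2·area = 72
  edge (6, 2)→(14, 8): d=(8,6) right/bottom  bias=-1
  edge (14, 8)→(2, 8): d=(-12,0) right/bottom  bias=-1
  edge (2, 8)→(6, 2): d=(4,-6) top-left  bias=+0
    (3,1)@(7, 3): e=[2,60,10] → X
    (4,1)@(9, 3): e=[-10,60,22] → .
    (2,2)@(5, 5): e=[30,36,6] → X
    (4,2)@(9, 5): e=[6,36,30] → X
    (5,2)@(11, 5): e=[-6,36,42] → .
    (1,3)@(3, 7): e=[58,12,2] → X
    (5,3)@(11, 7): e=[10,12,50] → X
    (6,3)@(13, 7): e=[-2,12,62] → .
    (1,4)@(3, 9): e=[74,-12,10] → .
    (2,4)@(5, 9): e=[62,-12,22] → .
    (3,4)@(7, 9): e=[50,-12,34] → .
    (4,4)@(9, 9): e=[38,-12,46] → .
  covered (9 px):
    . . . . . . . . . . .
    . . . X . . . . . . .
    . . X X X . . . . . .
    . X X X X X . . . . .
    . . . . . . . . . . .
    . . . . . . . . . . .
T1:
  2·area = 140  (B↔C swapped to make it positive)
  edge (2, 2)→(21, 8): d=(19,6) right/bottom  bias=-1
  edge (21, 8)→(4, 10): d=(-17,2) right/bottom  bias=-1
  edge (4, 10)→(2, 2): d=(-2,-8) top-left  bias=+0
    (1,1)@(3, 3): e=[13,121,6] → X
    (2,1)@(5, 3): e=[1,117,22] → X
    (3,1)@(7, 3): e=[-11,113,38] → .
    (1,2)@(3, 5): e=[51,87,2] → X
    (3,2)@(7, 5): e=[27,79,34] → X
    (4,2)@(9, 5): e=[15,75,50] → X
    (5,2)@(11, 5): e=[3,71,66] → X
    (6,2)@(13, 5): e=[-9,67,82] → .
    (1,3)@(3, 7): e=[89,53,-2] → .
    (2,3)@(5, 7): e=[77,49,14] → X
    (6,3)@(13, 7): e=[29,33,78] → X
    (7,3)@(15, 7): e=[17,29,94] → X
  covered (18 px):
    . . . . . . . . . . .
    . X X . . . . . . . .
    . X X X X X . . . . .
    . . X X X X X X X . .
    . . X X X X . . . . .
    . . . . . . . . . . .
T2:
  2·area = 60  (B↔C swapped to make it positive)
  edge (12, 0)→(2, 10): d=(-10,10) right/bottom  bias=-1
  edge (2, 10)→(6, 0): d=(4,-10) top-left  bias=+0
  edge (6, 0)→(12, 0): d=(6,0) top-left  bias=+0
    (3,0)@(7, 1): e=[40,14,6] → X
    (4,0)@(9, 1): e=[20,34,6] → X
    (5,0)@(11, 1): e=[0,54,6] → .  [on edge]
    (2,1)@(5, 3): e=[40,2,18] → X
    (4,1)@(9, 3): e=[0,42,18] → .  [on edge]
    (2,2)@(5, 5): e=[20,10,30] → X
    (3,2)@(7, 5): e=[0,30,30] → .  [on edge]
    (2,3)@(5, 7): e=[0,18,42] → .  [on edge]
    (1,4)@(3, 9): e=[0,6,54] → .  [on edge]
    (0,5)@(1, 11): e=[0,-6,66] → .  [on edge]
  covered (5 px):
    . . . X X . . . . . .
    . . X X . . . . . . .
    . . X . . . . . . . .
    . . . . . . . . . . .
    . . . . . . . . . . .
    . . . . . . . . . . .

Result: 32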